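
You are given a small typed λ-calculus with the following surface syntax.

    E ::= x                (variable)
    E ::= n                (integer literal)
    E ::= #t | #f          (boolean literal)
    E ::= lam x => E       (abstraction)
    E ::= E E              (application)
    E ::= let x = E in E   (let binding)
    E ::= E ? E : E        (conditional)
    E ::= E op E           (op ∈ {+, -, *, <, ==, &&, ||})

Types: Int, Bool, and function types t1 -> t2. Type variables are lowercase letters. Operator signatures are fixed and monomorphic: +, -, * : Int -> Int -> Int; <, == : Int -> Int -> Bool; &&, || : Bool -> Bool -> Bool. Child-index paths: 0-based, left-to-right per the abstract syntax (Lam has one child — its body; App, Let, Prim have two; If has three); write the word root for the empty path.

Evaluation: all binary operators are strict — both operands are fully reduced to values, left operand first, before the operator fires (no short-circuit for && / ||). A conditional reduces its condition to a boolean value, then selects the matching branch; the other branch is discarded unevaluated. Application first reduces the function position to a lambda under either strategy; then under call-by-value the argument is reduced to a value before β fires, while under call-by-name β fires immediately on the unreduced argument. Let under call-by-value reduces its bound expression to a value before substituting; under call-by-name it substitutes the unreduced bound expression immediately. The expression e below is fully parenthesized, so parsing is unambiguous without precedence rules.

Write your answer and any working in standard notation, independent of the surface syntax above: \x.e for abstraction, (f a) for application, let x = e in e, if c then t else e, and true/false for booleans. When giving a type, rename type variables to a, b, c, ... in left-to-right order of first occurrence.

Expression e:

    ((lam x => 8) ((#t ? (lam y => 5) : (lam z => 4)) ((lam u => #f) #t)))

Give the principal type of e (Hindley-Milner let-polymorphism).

Answer: Int

Working:
\x._ : a -> Int
  unify Bool ~ Bool
\y._ : b -> Int
\z._ : c -> Int
  unify b -> Int ~ c -> Int
  unify b ~ c
  unify Int ~ Int
\u._ : d -> Bool
  unify d -> Bool ~ Bool -> e
  unify d ~ Bool
  unify Bool ~ e
_ _ : Bool
  unify c -> Int ~ Bool -> f
  unify c ~ Bool
  unify Int ~ f
_ _ : Int
  unify a -> Int ~ Int -> g
  unify a ~ Int
  unify Int ~ g
_ _ : Int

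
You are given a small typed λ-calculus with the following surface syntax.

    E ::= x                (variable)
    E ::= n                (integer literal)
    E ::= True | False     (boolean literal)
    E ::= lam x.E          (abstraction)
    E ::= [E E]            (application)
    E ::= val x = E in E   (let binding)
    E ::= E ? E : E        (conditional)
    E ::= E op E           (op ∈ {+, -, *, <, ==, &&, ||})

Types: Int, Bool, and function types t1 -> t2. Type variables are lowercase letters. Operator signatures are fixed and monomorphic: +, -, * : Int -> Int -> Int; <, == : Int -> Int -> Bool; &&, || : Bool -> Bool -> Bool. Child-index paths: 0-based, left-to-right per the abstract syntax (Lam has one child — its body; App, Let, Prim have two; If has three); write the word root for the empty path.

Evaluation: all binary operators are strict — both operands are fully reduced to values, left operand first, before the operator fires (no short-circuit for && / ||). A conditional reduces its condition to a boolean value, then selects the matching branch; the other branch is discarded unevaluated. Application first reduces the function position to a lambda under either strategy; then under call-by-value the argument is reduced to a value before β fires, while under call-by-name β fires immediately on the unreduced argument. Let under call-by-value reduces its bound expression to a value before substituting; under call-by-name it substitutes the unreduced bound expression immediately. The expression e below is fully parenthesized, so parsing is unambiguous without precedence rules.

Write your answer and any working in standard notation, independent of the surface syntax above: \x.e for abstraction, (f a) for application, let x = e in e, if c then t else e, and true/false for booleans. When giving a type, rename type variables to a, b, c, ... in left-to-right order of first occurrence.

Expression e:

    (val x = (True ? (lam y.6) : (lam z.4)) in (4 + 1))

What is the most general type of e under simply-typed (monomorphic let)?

Answer: Int

Derivation:
  unify Bool ~ Bool
\y._ : a -> Int
\z._ : b -> Int
  unify a -> Int ~ b -> Int
  unify a ~ b
  unify Int ~ Int
let x : b -> Int
  unify Int ~ Int
  unify Int ~ Int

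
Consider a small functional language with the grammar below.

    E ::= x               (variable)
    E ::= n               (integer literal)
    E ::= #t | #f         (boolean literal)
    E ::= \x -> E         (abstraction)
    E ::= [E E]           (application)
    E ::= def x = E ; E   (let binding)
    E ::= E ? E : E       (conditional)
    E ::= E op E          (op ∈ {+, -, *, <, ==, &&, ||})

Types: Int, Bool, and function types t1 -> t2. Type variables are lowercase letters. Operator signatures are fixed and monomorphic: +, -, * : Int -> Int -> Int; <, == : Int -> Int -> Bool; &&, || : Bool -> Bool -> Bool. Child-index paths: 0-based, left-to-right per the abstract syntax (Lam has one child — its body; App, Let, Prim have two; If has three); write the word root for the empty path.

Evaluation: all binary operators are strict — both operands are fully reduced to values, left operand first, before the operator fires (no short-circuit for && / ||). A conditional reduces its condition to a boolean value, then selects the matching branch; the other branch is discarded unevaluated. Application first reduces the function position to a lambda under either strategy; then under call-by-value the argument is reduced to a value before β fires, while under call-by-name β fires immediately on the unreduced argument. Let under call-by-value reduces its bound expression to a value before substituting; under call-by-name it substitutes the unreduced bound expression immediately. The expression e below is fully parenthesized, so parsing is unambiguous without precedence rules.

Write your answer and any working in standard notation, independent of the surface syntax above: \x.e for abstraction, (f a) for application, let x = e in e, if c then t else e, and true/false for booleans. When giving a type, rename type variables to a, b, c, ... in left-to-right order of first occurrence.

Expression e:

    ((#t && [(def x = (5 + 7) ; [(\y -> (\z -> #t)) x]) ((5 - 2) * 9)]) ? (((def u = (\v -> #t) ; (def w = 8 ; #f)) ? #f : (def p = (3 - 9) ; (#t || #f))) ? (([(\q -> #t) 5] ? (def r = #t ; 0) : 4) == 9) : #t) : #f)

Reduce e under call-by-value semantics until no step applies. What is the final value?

Answer: false

Trace:
step 0: (if (true && ((let x = (5 + 7) in ((\y.(\z.true)) x)) ((5 - 2) * 9))) then (if (if (let u = (\v.true) in (let w = 8 in false)) then false else (let p = (3 - 9) in (true || false))) then ((if ((\q.true) 5) then (let r = true in 0) else 4) == 9) else true) else false)
step 1: [delta@0.1.0.0] (if (true && ((let x = 12 in ((\y.(\z.true)) x)) ((5 - 2) * 9))) then (if (if (let u = (\v.true) in (let w = 8 in false)) then false else (let p = (3 - 9) in (true || false))) then ((if ((\q.true) 5) then (let r = true in 0) else 4) == 9) else true) else false)
step 2: [let@0.1.0] (if (true && (((\y.(\z.true)) 12) ((5 - 2) * 9))) then (if (if (let u = (\v.true) in (let w = 8 in false)) then false else (let p = (3 - 9) in (true || false))) then ((if ((\q.true) 5) then (let r = true in 0) else 4) == 9) else true) else false)
step 3: [beta@0.1.0] (if (true && ((\z.true) ((5 - 2) * 9))) then (if (if (let u = (\v.true) in (let w = 8 in false)) then false else (let p = (3 - 9) in (true || false))) then ((if ((\q.true) 5) then (let r = true in 0) else 4) == 9) else true) else false)
step 4: [delta@0.1.1.0] (if (true && ((\z.true) (3 * 9))) then (if (if (let u = (\v.true) in (let w = 8 in false)) then false else (let p = (3 - 9) in (true || false))) then ((if ((\q.true) 5) then (let r = true in 0) else 4) == 9) else true) else false)
step 5: [delta@0.1.1] (if (true && ((\z.true) 27)) then (if (if (let u = (\v.true) in (let w = 8 in false)) then false else (let p = (3 - 9) in (true || false))) then ((if ((\q.true) 5) then (let r = true in 0) else 4) == 9) else true) else false)
step 6: [beta@0.1] (if (true && true) then (if (if (let u = (\v.true) in (let w = 8 in false)) then false else (let p = (3 - 9) in (true || false))) then ((if ((\q.true) 5) then (let r = true in 0) else 4) == 9) else true) else false)
step 7: [delta@0] (if true then (if (if (let u = (\v.true) in (let w = 8 in false)) then false else (let p = (3 - 9) in (true || false))) then ((if ((\q.true) 5) then (let r = true in 0) else 4) == 9) else true) else false)
step 8: [if@root] (if (if (let u = (\v.true) in (let w = 8 in false)) then false else (let p = (3 - 9) in (true || false))) then ((if ((\q.true) 5) then (let r = true in 0) else 4) == 9) else true)
step 9: [let@0.0] (if (if (let w = 8 in false) then false else (let p = (3 - 9) in (true || false))) then ((if ((\q.true) 5) then (let r = true in 0) else 4) == 9) else true)
step 10: [let@0.0] (if (if false then false else (let p = (3 - 9) in (true || false))) then ((if ((\q.true) 5) then (let r = true in 0) else 4) == 9) else true)
step 11: [if@0] (if (let p = (3 - 9) in (true || false)) then ((if ((\q.true) 5) then (let r = true in 0) else 4) == 9) else true)
step 12: [delta@0.0] (if (let p = -6 in (true || false)) then ((if ((\q.true) 5) then (let r = true in 0) else 4) == 9) else true)
step 13: [let@0] (if (true || false) then ((if ((\q.true) 5) then (let r = true in 0) else 4) == 9) else true)
step 14: [delta@0] (if true then ((if ((\q.true) 5) then (let r = true in 0) else 4) == 9) else true)
step 15: [if@root] ((if ((\q.true) 5) then (let r = true in 0) else 4) == 9)
step 16: [beta@0.0] ((if true then (let r = true in 0) else 4) == 9)
step 17: [if@0] ((let r = true in 0) == 9)
step 18: [let@0] (0 == 9)
step 19: [delta@root] false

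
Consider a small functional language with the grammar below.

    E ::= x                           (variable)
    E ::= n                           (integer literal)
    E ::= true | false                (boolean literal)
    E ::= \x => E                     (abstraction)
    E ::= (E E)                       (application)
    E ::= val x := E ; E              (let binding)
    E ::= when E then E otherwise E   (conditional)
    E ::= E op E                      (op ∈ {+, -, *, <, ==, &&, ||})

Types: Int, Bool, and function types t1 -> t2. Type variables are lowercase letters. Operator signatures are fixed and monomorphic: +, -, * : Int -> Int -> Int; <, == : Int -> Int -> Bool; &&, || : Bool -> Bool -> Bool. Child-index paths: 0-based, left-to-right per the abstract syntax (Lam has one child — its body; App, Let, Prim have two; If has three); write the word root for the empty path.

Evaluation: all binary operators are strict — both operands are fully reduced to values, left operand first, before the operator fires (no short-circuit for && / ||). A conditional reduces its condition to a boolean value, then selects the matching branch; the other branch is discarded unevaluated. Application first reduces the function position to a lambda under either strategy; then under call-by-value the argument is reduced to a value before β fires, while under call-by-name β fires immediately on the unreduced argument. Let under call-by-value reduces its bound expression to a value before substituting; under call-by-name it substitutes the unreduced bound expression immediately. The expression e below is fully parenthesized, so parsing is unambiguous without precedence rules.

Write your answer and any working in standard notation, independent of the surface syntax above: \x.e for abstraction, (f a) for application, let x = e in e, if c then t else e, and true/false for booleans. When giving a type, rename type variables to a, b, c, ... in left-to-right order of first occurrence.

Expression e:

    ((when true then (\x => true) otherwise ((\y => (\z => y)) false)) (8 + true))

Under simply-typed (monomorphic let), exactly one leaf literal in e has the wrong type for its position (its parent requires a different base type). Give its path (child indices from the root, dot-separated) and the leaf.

Derivation:
  unify Bool ~ Bool
\x._ : a -> Bool
y : b
\z._ : c -> b
\y._ : b -> c -> b
  unify b -> c -> b ~ Bool -> d
  unify b ~ Bool
  unify c -> Bool ~ d
_ _ : c -> Bool
  unify a -> Bool ~ c -> Bool
  unify a ~ c
  unify Bool ~ Bool
  unify Int ~ Int
  unify Bool ~ Int
  FAIL: mismatch Bool ~ Int

Answer: 1.1 : true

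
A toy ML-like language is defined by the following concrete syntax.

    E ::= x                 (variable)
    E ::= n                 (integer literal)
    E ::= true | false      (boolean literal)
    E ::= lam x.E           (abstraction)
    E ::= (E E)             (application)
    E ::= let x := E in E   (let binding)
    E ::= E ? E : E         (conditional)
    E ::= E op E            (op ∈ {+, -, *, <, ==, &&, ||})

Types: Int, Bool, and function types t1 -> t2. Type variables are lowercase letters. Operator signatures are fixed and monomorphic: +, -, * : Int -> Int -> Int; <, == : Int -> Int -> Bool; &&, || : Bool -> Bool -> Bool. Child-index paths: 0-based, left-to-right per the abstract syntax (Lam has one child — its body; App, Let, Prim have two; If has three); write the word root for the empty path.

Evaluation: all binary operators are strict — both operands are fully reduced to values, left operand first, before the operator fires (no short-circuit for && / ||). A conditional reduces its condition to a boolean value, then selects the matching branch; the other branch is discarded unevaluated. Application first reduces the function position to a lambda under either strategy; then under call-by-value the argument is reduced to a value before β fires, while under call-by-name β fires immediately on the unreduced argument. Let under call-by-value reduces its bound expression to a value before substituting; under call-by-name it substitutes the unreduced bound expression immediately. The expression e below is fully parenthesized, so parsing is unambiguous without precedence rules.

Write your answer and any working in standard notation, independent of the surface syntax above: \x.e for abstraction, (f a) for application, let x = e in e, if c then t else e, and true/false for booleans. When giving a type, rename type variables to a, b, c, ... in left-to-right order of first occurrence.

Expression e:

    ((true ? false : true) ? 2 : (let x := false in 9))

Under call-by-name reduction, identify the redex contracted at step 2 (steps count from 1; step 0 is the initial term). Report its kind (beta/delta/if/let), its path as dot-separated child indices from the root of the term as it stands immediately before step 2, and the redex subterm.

Answer: if at root : (if false then 2 else (let x = false in 9))

Trace:
step 0: (if (if true then false else true) then 2 else (let x = false in 9))
step 1: [if@0] (if false then 2 else (let x = false in 9))
step 2: [if@root] (let x = false in 9)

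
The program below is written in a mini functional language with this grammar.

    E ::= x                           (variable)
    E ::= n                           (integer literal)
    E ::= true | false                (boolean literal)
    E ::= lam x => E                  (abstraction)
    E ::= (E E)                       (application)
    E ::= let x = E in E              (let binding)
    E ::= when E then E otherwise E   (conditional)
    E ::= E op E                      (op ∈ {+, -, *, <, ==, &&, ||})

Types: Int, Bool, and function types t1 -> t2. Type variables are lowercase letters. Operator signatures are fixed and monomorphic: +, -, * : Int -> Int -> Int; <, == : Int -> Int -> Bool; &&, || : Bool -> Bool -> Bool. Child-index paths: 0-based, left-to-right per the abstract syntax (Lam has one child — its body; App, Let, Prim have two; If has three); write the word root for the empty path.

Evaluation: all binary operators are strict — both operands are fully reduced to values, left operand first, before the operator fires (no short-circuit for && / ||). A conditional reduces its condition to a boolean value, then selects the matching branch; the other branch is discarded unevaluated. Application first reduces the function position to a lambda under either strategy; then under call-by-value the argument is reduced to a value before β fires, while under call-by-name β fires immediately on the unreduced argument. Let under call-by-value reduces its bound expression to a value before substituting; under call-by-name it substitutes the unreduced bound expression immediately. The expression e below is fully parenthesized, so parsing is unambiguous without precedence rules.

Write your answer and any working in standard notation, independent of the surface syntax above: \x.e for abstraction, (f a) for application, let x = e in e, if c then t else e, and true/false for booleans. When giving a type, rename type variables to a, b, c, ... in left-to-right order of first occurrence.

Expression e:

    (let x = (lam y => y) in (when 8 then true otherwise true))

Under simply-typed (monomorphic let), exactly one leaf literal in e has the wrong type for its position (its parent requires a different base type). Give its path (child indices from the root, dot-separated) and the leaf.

Answer: 1.0 : 8

Derivation:
y : a
\y._ : a -> a
let x : a -> a
  unify Int ~ Bool
  FAIL: mismatch Int ~ Bool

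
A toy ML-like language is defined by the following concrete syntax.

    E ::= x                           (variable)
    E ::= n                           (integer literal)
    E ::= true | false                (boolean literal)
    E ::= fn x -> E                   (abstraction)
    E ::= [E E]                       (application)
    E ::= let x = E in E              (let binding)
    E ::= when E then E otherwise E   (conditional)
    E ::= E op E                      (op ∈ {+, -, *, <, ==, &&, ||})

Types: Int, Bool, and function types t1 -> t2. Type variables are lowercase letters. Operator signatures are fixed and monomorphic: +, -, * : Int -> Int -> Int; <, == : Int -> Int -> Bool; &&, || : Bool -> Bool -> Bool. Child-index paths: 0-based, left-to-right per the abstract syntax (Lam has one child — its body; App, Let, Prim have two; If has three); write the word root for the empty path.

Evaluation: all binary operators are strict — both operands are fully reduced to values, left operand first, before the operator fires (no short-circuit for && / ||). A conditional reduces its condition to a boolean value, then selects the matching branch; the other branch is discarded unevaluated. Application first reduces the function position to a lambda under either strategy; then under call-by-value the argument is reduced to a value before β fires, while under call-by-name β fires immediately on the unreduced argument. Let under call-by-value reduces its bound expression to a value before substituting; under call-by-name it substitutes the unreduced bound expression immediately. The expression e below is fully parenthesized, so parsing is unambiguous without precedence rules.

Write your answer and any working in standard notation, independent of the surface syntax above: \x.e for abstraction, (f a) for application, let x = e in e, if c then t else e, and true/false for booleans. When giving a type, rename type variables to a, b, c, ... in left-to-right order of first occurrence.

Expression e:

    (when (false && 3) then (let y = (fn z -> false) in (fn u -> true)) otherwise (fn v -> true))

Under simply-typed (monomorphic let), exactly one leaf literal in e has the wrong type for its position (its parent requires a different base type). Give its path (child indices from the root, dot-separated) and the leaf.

Answer: 0.1 : 3

Trace:
  unify Bool ~ Bool
  unify Int ~ Bool
  FAIL: mismatch Int ~ Bool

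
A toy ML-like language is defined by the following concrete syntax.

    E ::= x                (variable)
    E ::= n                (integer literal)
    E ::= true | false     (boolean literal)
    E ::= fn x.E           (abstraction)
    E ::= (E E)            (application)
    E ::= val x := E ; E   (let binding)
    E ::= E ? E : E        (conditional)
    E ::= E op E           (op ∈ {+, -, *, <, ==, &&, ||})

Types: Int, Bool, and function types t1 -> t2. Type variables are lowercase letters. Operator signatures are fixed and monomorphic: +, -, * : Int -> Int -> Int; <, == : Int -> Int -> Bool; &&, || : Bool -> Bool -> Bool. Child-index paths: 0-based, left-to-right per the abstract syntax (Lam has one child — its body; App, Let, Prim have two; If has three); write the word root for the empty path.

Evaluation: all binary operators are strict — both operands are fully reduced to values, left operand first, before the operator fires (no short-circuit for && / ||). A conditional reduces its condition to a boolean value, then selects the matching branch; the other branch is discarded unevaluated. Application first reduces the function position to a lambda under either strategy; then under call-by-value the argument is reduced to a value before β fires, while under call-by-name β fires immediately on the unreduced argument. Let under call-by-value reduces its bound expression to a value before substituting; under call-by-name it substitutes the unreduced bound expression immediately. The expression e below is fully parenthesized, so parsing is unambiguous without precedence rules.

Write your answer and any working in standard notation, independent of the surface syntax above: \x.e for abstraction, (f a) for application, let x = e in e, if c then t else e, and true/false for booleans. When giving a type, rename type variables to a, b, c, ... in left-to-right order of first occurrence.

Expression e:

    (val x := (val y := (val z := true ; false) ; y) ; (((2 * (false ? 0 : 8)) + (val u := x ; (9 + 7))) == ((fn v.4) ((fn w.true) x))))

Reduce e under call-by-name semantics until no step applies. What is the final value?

Working:
step 0: (let x = (let y = (let z = true in false) in y) in (((2 * (if false then 0 else 8)) + (let u = x in (9 + 7))) == ((\v.4) ((\w.true) x))))
step 1: [let@root] (((2 * (if false then 0 else 8)) + (let u = (let y = (let z = true in false) in y) in (9 + 7))) == ((\v.4) ((\w.true) (let y = (let z = true in false) in y))))
step 2: [if@0.0.1] (((2 * 8) + (let u = (let y = (let z = true in false) in y) in (9 + 7))) == ((\v.4) ((\w.true) (let y = (let z = true in false) in y))))
step 3: [delta@0.0] ((16 + (let u = (let y = (let z = true in false) in y) in (9 + 7))) == ((\v.4) ((\w.true) (let y = (let z = true in false) in y))))
step 4: [let@0.1] ((16 + (9 + 7)) == ((\v.4) ((\w.true) (let y = (let z = true in false) in y))))
step 5: [delta@0.1] ((16 + 16) == ((\v.4) ((\w.true) (let y = (let z = true in false) in y))))
step 6: [delta@0] (32 == ((\v.4) ((\w.true) (let y = (let z = true in false) in y))))
step 7: [beta@1] (32 == 4)
step 8: [delta@root] false

Answer: false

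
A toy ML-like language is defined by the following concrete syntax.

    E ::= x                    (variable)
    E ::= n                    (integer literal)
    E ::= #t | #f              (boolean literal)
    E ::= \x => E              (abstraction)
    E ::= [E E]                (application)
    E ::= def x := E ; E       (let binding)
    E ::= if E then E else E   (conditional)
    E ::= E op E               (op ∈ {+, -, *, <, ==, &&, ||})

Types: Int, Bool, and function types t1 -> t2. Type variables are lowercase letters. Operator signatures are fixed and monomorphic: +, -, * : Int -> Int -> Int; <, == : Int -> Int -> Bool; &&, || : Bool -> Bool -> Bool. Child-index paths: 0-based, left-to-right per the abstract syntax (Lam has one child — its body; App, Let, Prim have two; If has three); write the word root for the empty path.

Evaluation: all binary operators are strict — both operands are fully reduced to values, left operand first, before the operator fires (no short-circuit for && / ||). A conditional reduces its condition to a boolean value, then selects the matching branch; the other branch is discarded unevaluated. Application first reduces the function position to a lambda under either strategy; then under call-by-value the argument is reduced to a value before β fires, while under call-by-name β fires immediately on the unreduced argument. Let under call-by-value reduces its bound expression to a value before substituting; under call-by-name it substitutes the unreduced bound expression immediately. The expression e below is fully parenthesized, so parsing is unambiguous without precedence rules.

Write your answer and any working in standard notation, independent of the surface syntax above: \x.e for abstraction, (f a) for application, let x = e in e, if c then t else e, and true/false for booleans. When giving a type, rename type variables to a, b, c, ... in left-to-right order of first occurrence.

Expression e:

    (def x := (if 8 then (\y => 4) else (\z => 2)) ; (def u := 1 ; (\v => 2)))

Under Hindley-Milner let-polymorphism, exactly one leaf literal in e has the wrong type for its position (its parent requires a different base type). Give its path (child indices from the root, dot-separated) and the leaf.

Trace:
  unify Int ~ Bool
  FAIL: mismatch Int ~ Bool

Answer: 0.0 : 8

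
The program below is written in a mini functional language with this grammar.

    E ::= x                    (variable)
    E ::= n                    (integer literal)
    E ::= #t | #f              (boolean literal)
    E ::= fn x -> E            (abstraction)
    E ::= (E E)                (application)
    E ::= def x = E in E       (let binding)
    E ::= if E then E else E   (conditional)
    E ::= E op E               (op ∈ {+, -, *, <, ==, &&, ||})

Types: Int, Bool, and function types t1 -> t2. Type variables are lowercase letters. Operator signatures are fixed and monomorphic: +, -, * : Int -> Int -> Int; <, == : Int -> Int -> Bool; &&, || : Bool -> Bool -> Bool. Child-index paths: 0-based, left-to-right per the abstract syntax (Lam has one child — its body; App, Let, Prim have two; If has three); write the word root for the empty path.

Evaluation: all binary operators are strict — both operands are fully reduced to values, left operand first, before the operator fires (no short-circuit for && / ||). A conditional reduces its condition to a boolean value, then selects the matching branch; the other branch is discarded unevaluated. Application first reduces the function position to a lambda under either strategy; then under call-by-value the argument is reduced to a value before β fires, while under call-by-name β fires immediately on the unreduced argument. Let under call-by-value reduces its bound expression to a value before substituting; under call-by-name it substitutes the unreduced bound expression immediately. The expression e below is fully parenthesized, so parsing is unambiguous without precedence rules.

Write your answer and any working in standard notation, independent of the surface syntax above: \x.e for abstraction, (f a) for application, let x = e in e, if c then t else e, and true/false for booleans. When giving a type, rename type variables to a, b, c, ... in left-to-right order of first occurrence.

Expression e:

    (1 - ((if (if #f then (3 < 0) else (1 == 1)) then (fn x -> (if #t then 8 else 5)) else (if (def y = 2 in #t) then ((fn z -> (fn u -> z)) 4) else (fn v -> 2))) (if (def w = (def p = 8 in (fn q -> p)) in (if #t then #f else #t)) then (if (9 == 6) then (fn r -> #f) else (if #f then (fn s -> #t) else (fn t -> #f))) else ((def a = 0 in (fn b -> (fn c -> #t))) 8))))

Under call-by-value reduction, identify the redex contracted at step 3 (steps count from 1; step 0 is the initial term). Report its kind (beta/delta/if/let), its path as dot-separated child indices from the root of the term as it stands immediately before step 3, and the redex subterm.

Working:
step 0: (1 - ((if (if false then (3 < 0) else (1 == 1)) then (\x.(if true then 8 else 5)) else (if (let y = 2 in true) then ((\z.(\u.z)) 4) else (\v.2))) (if (let w = (let p = 8 in (\q.p)) in (if true then false else true)) then (if (9 == 6) then (\r.false) else (if false then (\s.true) else (\t.false))) else ((let a = 0 in (\b.(\c.true))) 8))))
step 1: [if@1.0.0] (1 - ((if (1 == 1) then (\x.(if true then 8 else 5)) else (if (let y = 2 in true) then ((\z.(\u.z)) 4) else (\v.2))) (if (let w = (let p = 8 in (\q.p)) in (if true then false else true)) then (if (9 == 6) then (\r.false) else (if false then (\s.true) else (\t.false))) else ((let a = 0 in (\b.(\c.true))) 8))))
step 2: [delta@1.0.0] (1 - ((if true then (\x.(if true then 8 else 5)) else (if (let y = 2 in true) then ((\z.(\u.z)) 4) else (\v.2))) (if (let w = (let p = 8 in (\q.p)) in (if true then false else true)) then (if (9 == 6) then (\r.false) else (if false then (\s.true) else (\t.false))) else ((let a = 0 in (\b.(\c.true))) 8))))
step 3: [if@1.0] (1 - ((\x.(if true then 8 else 5)) (if (let w = (let p = 8 in (\q.p)) in (if true then false else true)) then (if (9 == 6) then (\r.false) else (if false then (\s.true) else (\t.false))) else ((let a = 0 in (\b.(\c.true))) 8))))

Answer: if at 1.0 : (if true then (\x.(if true then 8 else 5)) else (if (let y = 2 in true) then ((\z.(\u.z)) 4) else (\v.2)))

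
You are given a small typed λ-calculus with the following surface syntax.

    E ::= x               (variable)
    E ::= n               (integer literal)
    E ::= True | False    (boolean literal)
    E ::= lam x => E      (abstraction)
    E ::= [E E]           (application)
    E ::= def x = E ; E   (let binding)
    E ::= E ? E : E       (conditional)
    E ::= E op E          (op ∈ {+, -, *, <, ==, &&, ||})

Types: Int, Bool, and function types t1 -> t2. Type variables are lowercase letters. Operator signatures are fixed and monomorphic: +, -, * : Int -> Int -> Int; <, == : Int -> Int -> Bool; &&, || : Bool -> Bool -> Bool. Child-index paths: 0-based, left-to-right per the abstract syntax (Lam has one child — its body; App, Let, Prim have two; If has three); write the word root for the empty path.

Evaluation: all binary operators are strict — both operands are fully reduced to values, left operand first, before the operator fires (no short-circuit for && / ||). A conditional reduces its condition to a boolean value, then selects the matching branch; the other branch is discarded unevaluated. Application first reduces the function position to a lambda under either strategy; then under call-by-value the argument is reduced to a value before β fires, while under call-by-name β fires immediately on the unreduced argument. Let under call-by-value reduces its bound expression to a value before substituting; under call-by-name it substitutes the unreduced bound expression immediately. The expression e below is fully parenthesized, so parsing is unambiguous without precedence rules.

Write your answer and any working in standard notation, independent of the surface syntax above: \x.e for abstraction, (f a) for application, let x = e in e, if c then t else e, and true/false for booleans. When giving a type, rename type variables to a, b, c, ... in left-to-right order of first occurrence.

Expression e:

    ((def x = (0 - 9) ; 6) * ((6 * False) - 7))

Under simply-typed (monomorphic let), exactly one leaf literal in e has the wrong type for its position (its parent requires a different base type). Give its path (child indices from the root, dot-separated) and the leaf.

Answer: 1.0.1 : false

Derivation:
  unify Int ~ Int
  unify Int ~ Int
let x : Int
  unify Int ~ Int
  unify Int ~ Int
  unify Bool ~ Int
  FAIL: mismatch Bool ~ Int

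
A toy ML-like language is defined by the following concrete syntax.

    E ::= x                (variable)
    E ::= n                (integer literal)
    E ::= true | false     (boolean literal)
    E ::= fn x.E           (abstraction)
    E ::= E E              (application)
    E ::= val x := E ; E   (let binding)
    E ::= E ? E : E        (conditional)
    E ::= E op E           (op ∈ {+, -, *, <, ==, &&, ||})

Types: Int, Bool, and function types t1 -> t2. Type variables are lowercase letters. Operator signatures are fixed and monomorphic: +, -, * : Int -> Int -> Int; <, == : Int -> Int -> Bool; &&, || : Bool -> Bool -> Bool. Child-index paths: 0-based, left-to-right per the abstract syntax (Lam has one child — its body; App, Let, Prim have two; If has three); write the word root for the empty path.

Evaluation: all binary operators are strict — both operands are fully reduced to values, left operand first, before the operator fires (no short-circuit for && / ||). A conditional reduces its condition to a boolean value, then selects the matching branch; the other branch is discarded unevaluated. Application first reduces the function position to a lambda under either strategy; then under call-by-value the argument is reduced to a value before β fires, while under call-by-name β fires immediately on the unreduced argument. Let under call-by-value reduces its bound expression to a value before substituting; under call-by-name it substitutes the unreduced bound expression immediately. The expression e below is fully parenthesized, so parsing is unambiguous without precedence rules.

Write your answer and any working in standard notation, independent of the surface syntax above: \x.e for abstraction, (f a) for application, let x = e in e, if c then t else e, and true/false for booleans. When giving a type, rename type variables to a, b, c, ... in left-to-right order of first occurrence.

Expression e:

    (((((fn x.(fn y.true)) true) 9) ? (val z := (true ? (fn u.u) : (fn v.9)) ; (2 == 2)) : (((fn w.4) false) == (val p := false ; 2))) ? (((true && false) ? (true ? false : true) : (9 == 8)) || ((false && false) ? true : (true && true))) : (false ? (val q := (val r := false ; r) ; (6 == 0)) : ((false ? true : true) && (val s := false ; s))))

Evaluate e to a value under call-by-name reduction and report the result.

Answer: true

Working:
step 0: (if (if (((\x.(\y.true)) true) 9) then (let z = (if true then (\u.u) else (\v.9)) in (2 == 2)) else (((\w.4) false) == (let p = false in 2))) then ((if (true && false) then (if true then false else true) else (9 == 8)) || (if (false && false) then true else (true && true))) else (if false then (let q = (let r = false in r) in (6 == 0)) else ((if false then true else true) && (let s = false in s))))
step 1: [beta@0.0.0] (if (if ((\y.true) 9) then (let z = (if true then (\u.u) else (\v.9)) in (2 == 2)) else (((\w.4) false) == (let p = false in 2))) then ((if (true && false) then (if true then false else true) else (9 == 8)) || (if (false && false) then true else (true && true))) else (if false then (let q = (let r = false in r) in (6 == 0)) else ((if false then true else true) && (let s = false in s))))
step 2: [beta@0.0] (if (if true then (let z = (if true then (\u.u) else (\v.9)) in (2 == 2)) else (((\w.4) false) == (let p = false in 2))) then ((if (true && false) then (if true then false else true) else (9 == 8)) || (if (false && false) then true else (true && true))) else (if false then (let q = (let r = false in r) in (6 == 0)) else ((if false then true else true) && (let s = false in s))))
step 3: [if@0] (if (let z = (if true then (\u.u) else (\v.9)) in (2 == 2)) then ((if (true && false) then (if true then false else true) else (9 == 8)) || (if (false && false) then true else (true && true))) else (if false then (let q = (let r = false in r) in (6 == 0)) else ((if false then true else true) && (let s = false in s))))
step 4: [let@0] (if (2 == 2) then ((if (true && false) then (if true then false else true) else (9 == 8)) || (if (false && false) then true else (true && true))) else (if false then (let q = (let r = false in r) in (6 == 0)) else ((if false then true else true) && (let s = false in s))))
step 5: [delta@0] (if true then ((if (true && false) then (if true then false else true) else (9 == 8)) || (if (false && false) then true else (true && true))) else (if false then (let q = (let r = false in r) in (6 == 0)) else ((if false then true else true) && (let s = false in s))))
step 6: [if@root] ((if (true && false) then (if true then false else true) else (9 == 8)) || (if (false && false) then true else (true && true)))
step 7: [delta@0.0] ((if false then (if true then false else true) else (9 == 8)) || (if (false && false) then true else (true && true)))
step 8: [if@0] ((9 == 8) || (if (false && false) then true else (true && true)))
step 9: [delta@0] (false || (if (false && false) then true else (true && true)))
step 10: [delta@1.0] (false || (if false then true else (true && true)))
step 11: [if@1] (false || (true && true))
step 12: [delta@1] (false || true)
step 13: [delta@root] true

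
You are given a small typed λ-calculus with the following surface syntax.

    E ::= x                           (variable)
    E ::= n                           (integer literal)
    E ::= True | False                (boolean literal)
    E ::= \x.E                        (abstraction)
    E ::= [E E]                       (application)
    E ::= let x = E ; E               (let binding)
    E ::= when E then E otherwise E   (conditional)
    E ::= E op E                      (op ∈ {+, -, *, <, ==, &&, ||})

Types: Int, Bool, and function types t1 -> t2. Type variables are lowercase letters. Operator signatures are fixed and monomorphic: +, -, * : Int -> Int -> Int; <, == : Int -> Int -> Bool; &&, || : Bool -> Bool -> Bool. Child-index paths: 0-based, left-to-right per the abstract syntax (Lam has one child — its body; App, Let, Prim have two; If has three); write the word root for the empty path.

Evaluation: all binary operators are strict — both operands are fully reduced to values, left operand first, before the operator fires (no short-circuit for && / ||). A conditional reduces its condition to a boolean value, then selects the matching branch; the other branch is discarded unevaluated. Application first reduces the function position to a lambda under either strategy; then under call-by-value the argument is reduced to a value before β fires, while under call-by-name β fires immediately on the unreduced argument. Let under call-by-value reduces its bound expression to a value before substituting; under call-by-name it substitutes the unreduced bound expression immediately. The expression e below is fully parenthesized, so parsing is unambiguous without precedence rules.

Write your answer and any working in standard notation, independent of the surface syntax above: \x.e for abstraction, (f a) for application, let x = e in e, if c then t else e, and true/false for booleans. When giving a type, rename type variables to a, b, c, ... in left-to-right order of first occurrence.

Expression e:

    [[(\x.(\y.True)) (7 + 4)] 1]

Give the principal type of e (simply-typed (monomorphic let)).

Derivation:
\y._ : b -> Bool
\x._ : a -> b -> Bool
  unify Int ~ Int
  unify Int ~ Int
  unify a -> b -> Bool ~ Int -> c
  unify a ~ Int
  unify b -> Bool ~ c
_ _ : b -> Bool
  unify b -> Bool ~ Int -> d
  unify b ~ Int
  unify Bool ~ d
_ _ : Bool

Answer: Bool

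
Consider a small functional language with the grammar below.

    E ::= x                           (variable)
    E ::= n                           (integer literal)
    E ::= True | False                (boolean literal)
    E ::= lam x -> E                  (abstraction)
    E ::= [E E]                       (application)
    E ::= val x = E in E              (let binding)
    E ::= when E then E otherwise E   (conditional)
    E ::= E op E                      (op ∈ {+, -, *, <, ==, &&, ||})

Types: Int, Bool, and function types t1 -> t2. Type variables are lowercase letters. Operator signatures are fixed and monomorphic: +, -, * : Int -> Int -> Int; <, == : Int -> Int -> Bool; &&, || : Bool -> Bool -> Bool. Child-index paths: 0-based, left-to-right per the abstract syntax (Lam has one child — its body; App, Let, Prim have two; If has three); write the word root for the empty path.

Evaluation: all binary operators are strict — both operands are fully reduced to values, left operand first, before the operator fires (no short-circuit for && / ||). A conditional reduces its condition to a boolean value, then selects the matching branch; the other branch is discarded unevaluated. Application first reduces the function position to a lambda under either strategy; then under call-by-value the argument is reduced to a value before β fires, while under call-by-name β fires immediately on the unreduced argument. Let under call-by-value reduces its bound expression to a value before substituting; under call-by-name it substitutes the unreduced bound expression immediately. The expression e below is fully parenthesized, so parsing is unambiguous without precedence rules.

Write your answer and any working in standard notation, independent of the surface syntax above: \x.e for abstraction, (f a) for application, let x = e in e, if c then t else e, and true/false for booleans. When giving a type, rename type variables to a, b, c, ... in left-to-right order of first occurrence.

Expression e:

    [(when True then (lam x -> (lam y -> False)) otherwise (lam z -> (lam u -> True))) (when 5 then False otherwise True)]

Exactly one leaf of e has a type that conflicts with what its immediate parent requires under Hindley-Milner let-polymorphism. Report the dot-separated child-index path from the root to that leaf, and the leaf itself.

Answer: 1.0 : 5

Trace:
  unify Bool ~ Bool
\y._ : b -> Bool
\x._ : a -> b -> Bool
\u._ : d -> Bool
\z._ : c -> d -> Bool
  unify a -> b -> Bool ~ c -> d -> Bool
  unify a ~ c
  unify b -> Bool ~ d -> Bool
  unify b ~ d
  unify Bool ~ Bool
  unify Int ~ Bool
  FAIL: mismatch Int ~ Bool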